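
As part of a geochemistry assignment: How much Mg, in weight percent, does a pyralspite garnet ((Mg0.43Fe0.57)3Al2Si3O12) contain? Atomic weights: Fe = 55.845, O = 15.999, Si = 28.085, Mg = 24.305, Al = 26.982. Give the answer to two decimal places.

M((Mg0.43Fe0.57)3Al2Si3O12) = 457.055 g/mol.
Mg contributes 1.29 × 24.305 = 31.353 g per mole.
31.353/457.055 = 0.0686 → 6.86%.

6.86 weight percent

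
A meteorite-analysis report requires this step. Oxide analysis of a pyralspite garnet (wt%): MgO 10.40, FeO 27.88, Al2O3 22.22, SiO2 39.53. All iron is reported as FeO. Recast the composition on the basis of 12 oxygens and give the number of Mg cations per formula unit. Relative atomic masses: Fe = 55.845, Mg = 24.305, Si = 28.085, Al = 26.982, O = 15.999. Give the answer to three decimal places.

1.184 Mg apfu

10.40 wt% MgO ÷ 40.304 g/mol = 0.25804 mol, giving 0.25804 Mg and 0.25804 O.
27.88 wt% FeO ÷ 71.844 g/mol = 0.38806 mol, giving 0.38806 Fe and 0.38806 O.
22.22 wt% Al2O3 ÷ 101.961 g/mol = 0.21793 mol, giving 0.43586 Al and 0.65379 O.
39.53 wt% SiO2 ÷ 60.083 g/mol = 0.65792 mol, giving 0.65792 Si and 1.31584 O.
Oxygen sums to 2.61573; scaling by 12/2.61573 = 4.58763 puts the formula on 12 O.
Mg: 0.25804 × 4.58763 = 1.184 atoms per formula unit.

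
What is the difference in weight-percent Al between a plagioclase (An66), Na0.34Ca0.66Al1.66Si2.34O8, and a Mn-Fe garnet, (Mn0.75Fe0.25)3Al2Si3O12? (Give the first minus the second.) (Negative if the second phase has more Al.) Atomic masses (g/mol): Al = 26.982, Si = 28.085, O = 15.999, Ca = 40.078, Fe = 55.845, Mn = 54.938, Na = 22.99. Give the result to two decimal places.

M(Na0.34Ca0.66Al1.66Si2.34O8) = 272.769 g/mol, so wt% Al = 44.790/272.769 × 100 = 16.42%.
M((Mn0.75Fe0.25)3Al2Si3O12) = 495.701 g/mol, so wt% Al = 53.964/495.701 × 100 = 10.89%.
16.42 − 10.89 = 5.53 pp.

5.53 percentage points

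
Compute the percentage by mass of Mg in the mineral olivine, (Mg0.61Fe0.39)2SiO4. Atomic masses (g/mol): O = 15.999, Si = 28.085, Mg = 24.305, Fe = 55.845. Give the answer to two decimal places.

Molar mass of (Mg0.61Fe0.39)2SiO4: 1.22*24.305 + 0.78*55.845 + 1*28.085 + 4*15.999 = 165.292 g/mol.
Mass of Mg per formula unit: 1.22 × 24.305 = 29.652 g.
Weight fraction Mg = 29.652 / 165.292 = 0.1794.

17.94 wt%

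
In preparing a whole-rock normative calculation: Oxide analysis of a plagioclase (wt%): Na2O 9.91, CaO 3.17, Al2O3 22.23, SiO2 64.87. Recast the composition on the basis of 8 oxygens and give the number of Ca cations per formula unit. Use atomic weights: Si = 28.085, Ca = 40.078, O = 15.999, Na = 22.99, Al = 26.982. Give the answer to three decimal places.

9.91 wt% Na2O ÷ 61.979 g/mol = 0.15989 mol, giving 0.31978 Na and 0.15989 O.
3.17 wt% CaO ÷ 56.077 g/mol = 0.05653 mol, giving 0.05653 Ca and 0.05653 O.
22.23 wt% Al2O3 ÷ 101.961 g/mol = 0.21802 mol, giving 0.43604 Al and 0.65406 O.
64.87 wt% SiO2 ÷ 60.083 g/mol = 1.07967 mol, giving 1.07967 Si and 2.15934 O.
Oxygen sums to 3.02982; scaling by 8/3.02982 = 2.64042 puts the formula on 8 O.
Ca: 0.05653 × 2.64042 = 0.149 atoms per formula unit.

0.149 Ca apfu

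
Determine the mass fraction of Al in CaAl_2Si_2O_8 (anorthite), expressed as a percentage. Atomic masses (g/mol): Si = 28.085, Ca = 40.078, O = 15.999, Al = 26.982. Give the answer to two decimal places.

19.40 weight percent

Formula mass = 1*40.078 + 2*26.982 + 2*28.085 + 8*15.999 = 278.204 g/mol, of which 53.964 g is Al.
So Al makes up 53.964/278.204 = 0.1940 of the mass, i.e. 19.40%.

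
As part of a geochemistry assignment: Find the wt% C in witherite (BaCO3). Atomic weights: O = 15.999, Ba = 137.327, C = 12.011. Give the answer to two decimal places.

6.09 wt%

Formula mass = 1*137.327 + 1*12.011 + 3*15.999 = 197.335 g/mol, of which 12.011 g is C.
So C makes up 12.011/197.335 = 0.0609 of the mass, i.e. 6.09%.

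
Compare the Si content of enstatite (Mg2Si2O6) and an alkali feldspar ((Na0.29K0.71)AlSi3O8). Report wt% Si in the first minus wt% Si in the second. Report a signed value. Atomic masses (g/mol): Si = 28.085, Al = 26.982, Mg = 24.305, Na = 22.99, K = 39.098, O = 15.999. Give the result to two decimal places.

-2.81 percentage points

Si in Mg2Si2O6: molar mass 200.774 g/mol; 2×28.085 = 56.170 g → 27.98 wt%.
Si in (Na0.29K0.71)AlSi3O8: molar mass 273.656 g/mol; 3×28.085 = 84.255 g → 30.79 wt%.
Difference = 27.98 − 30.79 = -2.81 percentage points.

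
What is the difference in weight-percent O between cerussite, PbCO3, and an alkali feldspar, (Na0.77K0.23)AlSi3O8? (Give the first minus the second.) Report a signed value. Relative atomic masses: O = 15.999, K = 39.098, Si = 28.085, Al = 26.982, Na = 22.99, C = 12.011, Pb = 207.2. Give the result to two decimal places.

-30.17 percentage points

First mineral: 47.997 g O in 267.208 g formula = 17.96 wt% O.
Second mineral: 127.992 g O in 265.924 g formula = 48.13 wt% O.
17.96% − 48.13% gives a difference of -30.17 percentage points.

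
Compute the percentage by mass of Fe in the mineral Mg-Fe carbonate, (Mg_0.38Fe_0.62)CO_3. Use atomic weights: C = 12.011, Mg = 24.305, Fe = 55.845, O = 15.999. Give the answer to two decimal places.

Molar mass of (Mg_0.38Fe_0.62)CO_3: 0.38*24.305 + 0.62*55.845 + 1*12.011 + 3*15.999 = 103.868 g/mol.
Mass of Fe per formula unit: 0.62 × 55.845 = 34.624 g.
Weight fraction Fe = 34.624 / 103.868 = 0.3333.

33.33 weight percent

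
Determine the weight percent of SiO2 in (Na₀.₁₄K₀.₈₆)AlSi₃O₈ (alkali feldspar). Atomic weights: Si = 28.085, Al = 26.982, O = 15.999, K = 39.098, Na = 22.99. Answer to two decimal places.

M((Na₀.₁₄K₀.₈₆)AlSi₃O₈) = 276.072 g/mol; M(SiO2) = 60.083 g/mol.
Moles SiO2 per formula unit = 3 Si ÷ 1 = 3.0000.
SiO2 fraction = (3.0000 × 60.083) / 276.072 = 180.249/276.072 = 0.6529.

65.29 wt%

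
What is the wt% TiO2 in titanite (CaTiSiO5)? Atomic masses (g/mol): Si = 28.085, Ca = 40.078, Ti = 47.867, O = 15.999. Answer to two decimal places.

Formula mass = 196.025 g/mol.
1 Ti → 1.0000 mol TiO2 per formula unit; M(TiO2) = 79.865, so TiO2 mass = 79.865 g.
79.865/196.025 × 100 = 40.74 wt%.

40.74 wt%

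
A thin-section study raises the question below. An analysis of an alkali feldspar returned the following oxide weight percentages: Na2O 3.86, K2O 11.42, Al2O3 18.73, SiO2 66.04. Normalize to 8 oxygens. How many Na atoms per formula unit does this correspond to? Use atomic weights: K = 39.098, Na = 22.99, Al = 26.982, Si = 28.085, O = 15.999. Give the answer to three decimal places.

0.340 Na apfu

3.86 wt% Na2O ÷ 61.979 g/mol = 0.06228 mol, giving 0.12456 Na and 0.06228 O.
11.42 wt% K2O ÷ 94.195 g/mol = 0.12124 mol, giving 0.24248 K and 0.12124 O.
18.73 wt% Al2O3 ÷ 101.961 g/mol = 0.18370 mol, giving 0.36740 Al and 0.55110 O.
66.04 wt% SiO2 ÷ 60.083 g/mol = 1.09915 mol, giving 1.09915 Si and 2.19830 O.
Oxygen sums to 2.93292; scaling by 8/2.93292 = 2.72766 puts the formula on 8 O.
Na: 0.12456 × 2.72766 = 0.340 atoms per formula unit.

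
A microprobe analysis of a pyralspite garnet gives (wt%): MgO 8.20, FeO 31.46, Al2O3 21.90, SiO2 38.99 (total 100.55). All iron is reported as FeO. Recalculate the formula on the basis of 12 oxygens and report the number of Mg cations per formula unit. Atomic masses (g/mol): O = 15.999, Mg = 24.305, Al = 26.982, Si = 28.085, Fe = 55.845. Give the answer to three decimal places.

0.945 Mg apfu

MgO: 8.20/40.304 = 0.20345 mol → 0.20345 mol Mg, 0.20345 mol O.
FeO: 31.46/71.844 = 0.43789 mol → 0.43789 mol Fe, 0.43789 mol O.
Al2O3: 21.90/101.961 = 0.21479 mol → 0.42958 mol Al, 0.64437 mol O.
SiO2: 38.99/60.083 = 0.64894 mol → 0.64894 mol Si, 1.29788 mol O.
Total oxygen = 2.58359 mol. Normalization factor = 12/2.58359 = 4.64470.
Mg per 12 O = 0.20345 × 4.64470 = 0.945.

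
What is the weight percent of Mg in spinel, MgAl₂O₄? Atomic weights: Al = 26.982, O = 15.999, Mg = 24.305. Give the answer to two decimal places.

17.08 wt%

Molar mass of MgAl₂O₄: 1·24.305 + 2·26.982 + 4·15.999 = 142.265 g/mol.
Mass of Mg per formula unit: 1 × 24.305 = 24.305 g.
Weight fraction Mg = 24.305 / 142.265 = 0.1708.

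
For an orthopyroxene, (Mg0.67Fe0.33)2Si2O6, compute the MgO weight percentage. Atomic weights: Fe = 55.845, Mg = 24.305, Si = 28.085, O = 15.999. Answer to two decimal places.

M((Mg0.67Fe0.33)2Si2O6) = 221.590 g/mol; M(MgO) = 40.304 g/mol.
Moles MgO per formula unit = 1.34 Mg ÷ 1 = 1.3400.
MgO fraction = (1.3400 × 40.304) / 221.590 = 54.007/221.590 = 0.2437.

24.37 wt%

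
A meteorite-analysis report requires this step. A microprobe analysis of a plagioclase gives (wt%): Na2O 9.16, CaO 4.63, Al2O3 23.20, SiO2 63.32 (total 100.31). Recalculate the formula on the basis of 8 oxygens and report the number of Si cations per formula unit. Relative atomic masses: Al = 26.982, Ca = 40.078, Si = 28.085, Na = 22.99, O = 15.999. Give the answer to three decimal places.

Na2O (M=61.979): mol = 0.14779; Na = 0.29558, O = 0.14779.
CaO (M=56.077): mol = 0.08257; Ca = 0.08257, O = 0.08257.
Al2O3 (M=101.961): mol = 0.22754; Al = 0.45508, O = 0.68262.
SiO2 (M=60.083): mol = 1.05388; Si = 1.05388, O = 2.10776.
ΣO = 3.02074; factor = 8/ΣO = 2.64836.
Si apfu = 1.05388 × 2.64836 = 2.791.

2.791 Si apfu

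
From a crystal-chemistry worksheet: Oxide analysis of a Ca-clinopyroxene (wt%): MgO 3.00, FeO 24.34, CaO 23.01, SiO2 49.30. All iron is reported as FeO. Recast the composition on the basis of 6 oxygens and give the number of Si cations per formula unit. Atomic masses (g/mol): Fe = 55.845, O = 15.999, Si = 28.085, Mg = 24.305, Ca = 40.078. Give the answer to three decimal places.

3.00 wt% MgO ÷ 40.304 g/mol = 0.07443 mol, giving 0.07443 Mg and 0.07443 O.
24.34 wt% FeO ÷ 71.844 g/mol = 0.33879 mol, giving 0.33879 Fe and 0.33879 O.
23.01 wt% CaO ÷ 56.077 g/mol = 0.41033 mol, giving 0.41033 Ca and 0.41033 O.
49.30 wt% SiO2 ÷ 60.083 g/mol = 0.82053 mol, giving 0.82053 Si and 1.64106 O.
Oxygen sums to 2.46461; scaling by 6/2.46461 = 2.43446 puts the formula on 6 O.
Si: 0.82053 × 2.43446 = 1.998 atoms per formula unit.

1.998 Si apfu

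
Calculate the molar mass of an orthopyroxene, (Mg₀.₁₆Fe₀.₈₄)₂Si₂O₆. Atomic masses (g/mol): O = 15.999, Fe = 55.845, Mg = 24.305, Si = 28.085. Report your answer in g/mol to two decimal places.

253.76 g/mol

M = 0.32·24.305 + 1.68·55.845 + 2·28.085 + 6·15.999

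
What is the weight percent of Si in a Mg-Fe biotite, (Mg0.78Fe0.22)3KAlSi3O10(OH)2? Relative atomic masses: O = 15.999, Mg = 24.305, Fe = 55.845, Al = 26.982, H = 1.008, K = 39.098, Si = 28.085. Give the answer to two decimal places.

Molar mass of (Mg0.78Fe0.22)3KAlSi3O10(OH)2: 2.34·24.305 + 0.66·55.845 + 1·39.098 + 1·26.982 + 3·28.085 + 12·15.999 + 2·1.008 = 438.070 g/mol.
Mass of Si per formula unit: 3 × 28.085 = 84.255 g.
Weight fraction Si = 84.255 / 438.070 = 0.1923.

19.23 weight percent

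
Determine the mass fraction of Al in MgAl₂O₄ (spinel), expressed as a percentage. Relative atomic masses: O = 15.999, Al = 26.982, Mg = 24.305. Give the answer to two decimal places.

37.93 wt%

Formula mass = 1·24.305 + 2·26.982 + 4·15.999 = 142.265 g/mol, of which 53.964 g is Al.
So Al makes up 53.964/142.265 = 0.3793 of the mass, i.e. 37.93%.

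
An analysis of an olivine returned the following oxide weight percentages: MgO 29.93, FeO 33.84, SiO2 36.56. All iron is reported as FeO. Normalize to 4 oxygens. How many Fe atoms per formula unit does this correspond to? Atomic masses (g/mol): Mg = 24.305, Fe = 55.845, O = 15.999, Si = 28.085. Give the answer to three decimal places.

29.93 wt% MgO ÷ 40.304 g/mol = 0.74261 mol, giving 0.74261 Mg and 0.74261 O.
33.84 wt% FeO ÷ 71.844 g/mol = 0.47102 mol, giving 0.47102 Fe and 0.47102 O.
36.56 wt% SiO2 ÷ 60.083 g/mol = 0.60849 mol, giving 0.60849 Si and 1.21698 O.
Oxygen sums to 2.43061; scaling by 4/2.43061 = 1.64568 puts the formula on 4 O.
Fe: 0.47102 × 1.64568 = 0.775 atoms per formula unit.

0.775 Fe apfu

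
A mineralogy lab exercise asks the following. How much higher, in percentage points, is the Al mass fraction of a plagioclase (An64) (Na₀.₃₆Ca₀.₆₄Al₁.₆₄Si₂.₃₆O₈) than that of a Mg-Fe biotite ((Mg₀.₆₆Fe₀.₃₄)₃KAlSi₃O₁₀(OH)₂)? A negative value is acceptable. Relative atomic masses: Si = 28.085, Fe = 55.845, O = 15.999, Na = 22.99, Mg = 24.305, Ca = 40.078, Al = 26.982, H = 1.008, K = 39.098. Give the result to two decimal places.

10.24 percentage points

M(Na₀.₃₆Ca₀.₆₄Al₁.₆₄Si₂.₃₆O₈) = 272.449 g/mol, so wt% Al = 44.250/272.449 × 100 = 16.24%.
M((Mg₀.₆₆Fe₀.₃₄)₃KAlSi₃O₁₀(OH)₂) = 449.425 g/mol, so wt% Al = 26.982/449.425 × 100 = 6.00%.
16.24 − 6.00 = 10.24 pp.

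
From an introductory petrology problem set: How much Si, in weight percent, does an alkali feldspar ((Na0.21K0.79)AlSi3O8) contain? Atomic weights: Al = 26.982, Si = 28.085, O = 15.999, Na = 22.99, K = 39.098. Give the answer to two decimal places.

30.64 weight percent

Molar mass of (Na0.21K0.79)AlSi3O8: 0.21·22.99 + 0.79·39.098 + 1·26.982 + 3·28.085 + 8·15.999 = 274.944 g/mol.
Mass of Si per formula unit: 3 × 28.085 = 84.255 g.
Weight fraction Si = 84.255 / 274.944 = 0.3064.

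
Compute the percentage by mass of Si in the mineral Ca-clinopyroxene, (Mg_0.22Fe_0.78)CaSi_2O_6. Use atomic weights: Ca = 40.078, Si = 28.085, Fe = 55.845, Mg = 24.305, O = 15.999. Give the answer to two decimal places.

23.29 mass %

Formula mass = 0.22×24.305 + 0.78×55.845 + 1×40.078 + 2×28.085 + 6×15.999 = 241.148 g/mol, of which 56.170 g is Si.
So Si makes up 56.170/241.148 = 0.2329 of the mass, i.e. 23.29%.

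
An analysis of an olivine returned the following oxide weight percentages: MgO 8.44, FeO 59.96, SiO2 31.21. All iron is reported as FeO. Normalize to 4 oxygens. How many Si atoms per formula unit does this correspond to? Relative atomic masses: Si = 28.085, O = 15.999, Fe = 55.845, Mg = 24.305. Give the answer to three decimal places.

0.998 Si apfu

MgO: 8.44/40.304 = 0.20941 mol → 0.20941 mol Mg, 0.20941 mol O.
FeO: 59.96/71.844 = 0.83459 mol → 0.83459 mol Fe, 0.83459 mol O.
SiO2: 31.21/60.083 = 0.51945 mol → 0.51945 mol Si, 1.03890 mol O.
Total oxygen = 2.08290 mol. Normalization factor = 4/2.08290 = 1.92040.
Si per 4 O = 0.51945 × 1.92040 = 0.998.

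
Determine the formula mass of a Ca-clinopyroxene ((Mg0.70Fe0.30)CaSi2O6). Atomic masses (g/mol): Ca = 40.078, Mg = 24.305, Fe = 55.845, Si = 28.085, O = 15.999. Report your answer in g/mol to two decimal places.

226.01 g/mol

Mg: 0.70 × 24.305 = 17.0135
Fe: 0.30 × 55.845 = 16.7535
Ca: 1 × 40.078 = 40.0780
Si: 2 × 28.085 = 56.1700
O: 6 × 15.999 = 95.9940
Summing the contributions gives the formula mass.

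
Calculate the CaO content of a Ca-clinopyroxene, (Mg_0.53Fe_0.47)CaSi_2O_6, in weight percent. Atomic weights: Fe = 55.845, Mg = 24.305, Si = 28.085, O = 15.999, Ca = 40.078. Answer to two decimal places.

24.24 wt%

M((Mg_0.53Fe_0.47)CaSi_2O_6) = 231.371 g/mol; M(CaO) = 56.077 g/mol.
Moles CaO per formula unit = 1 Ca ÷ 1 = 1.0000.
CaO fraction = (1.0000 × 56.077) / 231.371 = 56.077/231.371 = 0.2424.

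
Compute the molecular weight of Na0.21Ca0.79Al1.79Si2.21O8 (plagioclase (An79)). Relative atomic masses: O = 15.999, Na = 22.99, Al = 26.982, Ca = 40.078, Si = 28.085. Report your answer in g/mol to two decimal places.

M = 0.21*22.99 + 0.79*40.078 + 1.79*26.982 + 2.21*28.085 + 8*15.999

274.85 g/mol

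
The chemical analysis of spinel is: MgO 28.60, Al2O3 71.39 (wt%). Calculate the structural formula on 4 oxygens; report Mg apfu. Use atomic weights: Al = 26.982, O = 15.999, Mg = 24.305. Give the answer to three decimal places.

28.60 wt% MgO ÷ 40.304 g/mol = 0.70961 mol, giving 0.70961 Mg and 0.70961 O.
71.39 wt% Al2O3 ÷ 101.961 g/mol = 0.70017 mol, giving 1.40034 Al and 2.10051 O.
Oxygen sums to 2.81012; scaling by 4/2.81012 = 1.42343 puts the formula on 4 O.
Mg: 0.70961 × 1.42343 = 1.010 atoms per formula unit.

1.010 Mg apfu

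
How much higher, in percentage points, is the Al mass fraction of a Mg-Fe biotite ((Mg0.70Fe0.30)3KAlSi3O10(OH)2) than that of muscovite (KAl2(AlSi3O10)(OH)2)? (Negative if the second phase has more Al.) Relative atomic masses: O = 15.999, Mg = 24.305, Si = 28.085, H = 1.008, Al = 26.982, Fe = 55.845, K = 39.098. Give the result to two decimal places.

-14.27 percentage points

First mineral: 26.982 g Al in 445.640 g formula = 6.05 wt% Al.
Second mineral: 80.946 g Al in 398.303 g formula = 20.32 wt% Al.
6.05% − 20.32% gives a difference of -14.27 percentage points.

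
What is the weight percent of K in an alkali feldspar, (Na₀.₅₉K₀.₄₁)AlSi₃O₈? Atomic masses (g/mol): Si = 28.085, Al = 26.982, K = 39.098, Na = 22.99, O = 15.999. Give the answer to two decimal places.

M((Na₀.₅₉K₀.₄₁)AlSi₃O₈) = 268.823 g/mol.
K contributes 0.41 × 39.098 = 16.030 g per mole.
16.030/268.823 = 0.0596 → 5.96%.

5.96 weight percent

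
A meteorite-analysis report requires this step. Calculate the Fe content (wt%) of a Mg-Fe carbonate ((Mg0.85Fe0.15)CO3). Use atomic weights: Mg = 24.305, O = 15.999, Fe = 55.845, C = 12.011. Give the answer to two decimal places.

9.41 wt%

M((Mg0.85Fe0.15)CO3) = 89.044 g/mol.
Fe contributes 0.15 × 55.845 = 8.377 g per mole.
8.377/89.044 = 0.0941 → 9.41%.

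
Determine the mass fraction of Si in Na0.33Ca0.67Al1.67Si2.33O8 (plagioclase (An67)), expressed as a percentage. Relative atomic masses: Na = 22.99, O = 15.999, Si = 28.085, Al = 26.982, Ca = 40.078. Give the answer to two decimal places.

M(Na0.33Ca0.67Al1.67Si2.33O8) = 272.929 g/mol.
Si contributes 2.33 × 28.085 = 65.438 g per mole.
65.438/272.929 = 0.2398 → 23.98%.

23.98 wt%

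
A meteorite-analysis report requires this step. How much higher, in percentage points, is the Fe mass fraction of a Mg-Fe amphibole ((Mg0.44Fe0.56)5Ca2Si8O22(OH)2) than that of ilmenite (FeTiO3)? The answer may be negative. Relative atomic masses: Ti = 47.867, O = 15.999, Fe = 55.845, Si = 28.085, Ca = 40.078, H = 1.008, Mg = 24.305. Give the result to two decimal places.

-19.45 percentage points

Fe in (Mg0.44Fe0.56)5Ca2Si8O22(OH)2: molar mass 900.665 g/mol; 2.80×55.845 = 156.366 g → 17.36 wt%.
Fe in FeTiO3: molar mass 151.709 g/mol; 1×55.845 = 55.845 g → 36.81 wt%.
Difference = 17.36 − 36.81 = -19.45 percentage points.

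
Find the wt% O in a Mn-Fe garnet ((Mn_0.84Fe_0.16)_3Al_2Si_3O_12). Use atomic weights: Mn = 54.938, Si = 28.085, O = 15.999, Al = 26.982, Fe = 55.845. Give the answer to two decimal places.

38.75 wt%

M((Mn_0.84Fe_0.16)_3Al_2Si_3O_12) = 495.456 g/mol.
O contributes 12 × 15.999 = 191.988 g per mole.
191.988/495.456 = 0.3875 → 38.75%.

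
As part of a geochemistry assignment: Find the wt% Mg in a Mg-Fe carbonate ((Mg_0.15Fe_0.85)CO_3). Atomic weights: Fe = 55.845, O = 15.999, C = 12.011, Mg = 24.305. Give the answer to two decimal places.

M((Mg_0.15Fe_0.85)CO_3) = 111.122 g/mol.
Mg contributes 0.15 × 24.305 = 3.646 g per mole.
3.646/111.122 = 0.0328 → 3.28%.

3.28 weight percent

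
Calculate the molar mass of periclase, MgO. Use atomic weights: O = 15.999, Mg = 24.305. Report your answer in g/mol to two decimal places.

Mg: 1 × 24.305 = 24.3050
O: 1 × 15.999 = 15.9990
Summing the contributions gives the formula mass.

40.30 g/mol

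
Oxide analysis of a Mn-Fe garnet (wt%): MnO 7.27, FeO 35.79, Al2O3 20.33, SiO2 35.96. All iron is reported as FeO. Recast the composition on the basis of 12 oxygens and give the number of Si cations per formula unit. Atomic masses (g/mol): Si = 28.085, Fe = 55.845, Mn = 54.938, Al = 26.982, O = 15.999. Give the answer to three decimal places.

MnO: 7.27/70.937 = 0.10249 mol → 0.10249 mol Mn, 0.10249 mol O.
FeO: 35.79/71.844 = 0.49816 mol → 0.49816 mol Fe, 0.49816 mol O.
Al2O3: 20.33/101.961 = 0.19939 mol → 0.39878 mol Al, 0.59817 mol O.
SiO2: 35.96/60.083 = 0.59851 mol → 0.59851 mol Si, 1.19702 mol O.
Total oxygen = 2.39584 mol. Normalization factor = 12/2.39584 = 5.00868.
Si per 12 O = 0.59851 × 5.00868 = 2.998.

2.998 Si apfu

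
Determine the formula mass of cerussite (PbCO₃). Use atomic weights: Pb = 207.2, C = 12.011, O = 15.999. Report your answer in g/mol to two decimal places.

267.21 g/mol

Pb: 1 × 207.2 = 207.2000
C: 1 × 12.011 = 12.0110
O: 3 × 15.999 = 47.9970
Summing the contributions gives the formula mass.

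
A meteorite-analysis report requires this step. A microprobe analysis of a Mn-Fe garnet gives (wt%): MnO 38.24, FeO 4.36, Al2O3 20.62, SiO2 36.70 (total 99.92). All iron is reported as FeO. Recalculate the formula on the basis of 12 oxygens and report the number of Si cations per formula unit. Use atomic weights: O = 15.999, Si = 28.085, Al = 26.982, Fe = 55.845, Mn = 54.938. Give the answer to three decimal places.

MnO (M=70.937): mol = 0.53907; Mn = 0.53907, O = 0.53907.
FeO (M=71.844): mol = 0.06069; Fe = 0.06069, O = 0.06069.
Al2O3 (M=101.961): mol = 0.20223; Al = 0.40446, O = 0.60669.
SiO2 (M=60.083): mol = 0.61082; Si = 0.61082, O = 1.22164.
ΣO = 2.42809; factor = 12/ΣO = 4.94216.
Si apfu = 0.61082 × 4.94216 = 3.019.

3.019 Si apfu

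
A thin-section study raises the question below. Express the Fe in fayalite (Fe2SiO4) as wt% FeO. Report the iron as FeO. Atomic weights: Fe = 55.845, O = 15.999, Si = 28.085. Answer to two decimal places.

70.51 wt%

M(Fe2SiO4) = 203.771 g/mol; M(FeO) = 71.844 g/mol.
Moles FeO per formula unit = 2 Fe ÷ 1 = 2.0000.
FeO fraction = (2.0000 × 71.844) / 203.771 = 143.688/203.771 = 0.7051.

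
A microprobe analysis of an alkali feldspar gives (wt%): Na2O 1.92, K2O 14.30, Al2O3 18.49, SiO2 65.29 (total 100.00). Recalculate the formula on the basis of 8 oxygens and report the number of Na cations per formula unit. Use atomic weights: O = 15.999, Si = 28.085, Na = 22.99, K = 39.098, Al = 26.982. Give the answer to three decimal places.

0.171 Na apfu

Na2O: 1.92/61.979 = 0.03098 mol → 0.06196 mol Na, 0.03098 mol O.
K2O: 14.30/94.195 = 0.15181 mol → 0.30362 mol K, 0.15181 mol O.
Al2O3: 18.49/101.961 = 0.18134 mol → 0.36268 mol Al, 0.54402 mol O.
SiO2: 65.29/60.083 = 1.08666 mol → 1.08666 mol Si, 2.17332 mol O.
Total oxygen = 2.90013 mol. Normalization factor = 8/2.90013 = 2.75850.
Na per 8 O = 0.06196 × 2.75850 = 0.171.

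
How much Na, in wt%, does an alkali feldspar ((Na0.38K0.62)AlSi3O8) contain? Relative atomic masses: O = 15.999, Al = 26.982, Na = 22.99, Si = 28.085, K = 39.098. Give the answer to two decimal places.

3.21 wt%

Molar mass of (Na0.38K0.62)AlSi3O8: 0.38*22.99 + 0.62*39.098 + 1*26.982 + 3*28.085 + 8*15.999 = 272.206 g/mol.
Mass of Na per formula unit: 0.38 × 22.99 = 8.736 g.
Weight fraction Na = 8.736 / 272.206 = 0.0321.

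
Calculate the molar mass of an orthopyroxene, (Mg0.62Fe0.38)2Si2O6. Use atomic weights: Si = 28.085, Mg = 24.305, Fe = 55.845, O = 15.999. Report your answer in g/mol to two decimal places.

Mg: 1.24 × 24.305 = 30.1382
Fe: 0.76 × 55.845 = 42.4422
Si: 2 × 28.085 = 56.1700
O: 6 × 15.999 = 95.9940
Summing the contributions gives the formula mass.

224.74 g/mol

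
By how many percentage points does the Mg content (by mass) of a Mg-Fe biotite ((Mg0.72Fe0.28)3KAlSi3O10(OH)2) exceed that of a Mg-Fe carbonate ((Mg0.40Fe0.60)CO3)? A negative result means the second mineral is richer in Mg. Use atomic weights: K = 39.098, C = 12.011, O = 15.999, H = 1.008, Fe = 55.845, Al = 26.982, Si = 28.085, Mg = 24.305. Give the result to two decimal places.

2.41 percentage points

First mineral: 52.499 g Mg in 443.748 g formula = 11.83 wt% Mg.
Second mineral: 9.722 g Mg in 103.237 g formula = 9.42 wt% Mg.
11.83% − 9.42% gives a difference of 2.41 percentage points.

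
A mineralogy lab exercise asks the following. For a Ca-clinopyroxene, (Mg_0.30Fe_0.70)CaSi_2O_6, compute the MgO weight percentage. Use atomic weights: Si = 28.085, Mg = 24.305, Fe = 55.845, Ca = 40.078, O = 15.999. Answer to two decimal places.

Formula mass = 238.625 g/mol.
0.30 Mg → 0.3000 mol MgO per formula unit; M(MgO) = 40.304, so MgO mass = 12.091 g.
12.091/238.625 × 100 = 5.07 wt%.

5.07 wt%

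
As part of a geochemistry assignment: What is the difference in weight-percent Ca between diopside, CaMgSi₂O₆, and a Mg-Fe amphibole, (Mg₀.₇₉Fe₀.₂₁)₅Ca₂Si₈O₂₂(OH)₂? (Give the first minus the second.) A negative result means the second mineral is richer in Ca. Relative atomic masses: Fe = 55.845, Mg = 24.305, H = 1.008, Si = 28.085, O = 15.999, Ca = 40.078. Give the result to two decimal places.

First mineral: 40.078 g Ca in 216.547 g formula = 18.51 wt% Ca.
Second mineral: 80.156 g Ca in 845.470 g formula = 9.48 wt% Ca.
18.51% − 9.48% gives a difference of 9.03 percentage points.

9.03 percentage points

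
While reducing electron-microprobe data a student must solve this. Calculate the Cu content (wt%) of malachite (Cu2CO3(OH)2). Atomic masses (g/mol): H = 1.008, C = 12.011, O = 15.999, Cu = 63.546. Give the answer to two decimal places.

57.48 wt%

Formula mass = 2·63.546 + 1·12.011 + 5·15.999 + 2·1.008 = 221.114 g/mol, of which 127.092 g is Cu.
So Cu makes up 127.092/221.114 = 0.5748 of the mass, i.e. 57.48%.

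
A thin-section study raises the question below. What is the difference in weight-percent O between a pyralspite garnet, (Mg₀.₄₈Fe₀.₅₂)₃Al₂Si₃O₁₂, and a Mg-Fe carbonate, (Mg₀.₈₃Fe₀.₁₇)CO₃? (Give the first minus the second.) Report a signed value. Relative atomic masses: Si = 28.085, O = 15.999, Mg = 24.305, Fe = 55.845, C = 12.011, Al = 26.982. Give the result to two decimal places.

-11.08 percentage points

O in (Mg₀.₄₈Fe₀.₅₂)₃Al₂Si₃O₁₂: molar mass 452.324 g/mol; 12×15.999 = 191.988 g → 42.44 wt%.
O in (Mg₀.₈₃Fe₀.₁₇)CO₃: molar mass 89.675 g/mol; 3×15.999 = 47.997 g → 53.52 wt%.
Difference = 42.44 − 53.52 = -11.08 percentage points.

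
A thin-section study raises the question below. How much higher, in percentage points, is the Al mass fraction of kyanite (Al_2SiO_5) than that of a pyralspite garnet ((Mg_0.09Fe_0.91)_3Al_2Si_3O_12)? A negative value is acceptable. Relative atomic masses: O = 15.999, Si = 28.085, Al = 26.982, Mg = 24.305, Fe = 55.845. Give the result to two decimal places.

22.27 percentage points

First mineral: 53.964 g Al in 162.044 g formula = 33.30 wt% Al.
Second mineral: 53.964 g Al in 489.226 g formula = 11.03 wt% Al.
33.30% − 11.03% gives a difference of 22.27 percentage points.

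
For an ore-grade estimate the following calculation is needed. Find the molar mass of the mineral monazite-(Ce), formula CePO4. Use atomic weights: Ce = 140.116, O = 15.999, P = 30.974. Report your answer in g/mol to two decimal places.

235.09 g/mol

The formula mass is the sum 1*140.116 + 1*30.974 + 4*15.999.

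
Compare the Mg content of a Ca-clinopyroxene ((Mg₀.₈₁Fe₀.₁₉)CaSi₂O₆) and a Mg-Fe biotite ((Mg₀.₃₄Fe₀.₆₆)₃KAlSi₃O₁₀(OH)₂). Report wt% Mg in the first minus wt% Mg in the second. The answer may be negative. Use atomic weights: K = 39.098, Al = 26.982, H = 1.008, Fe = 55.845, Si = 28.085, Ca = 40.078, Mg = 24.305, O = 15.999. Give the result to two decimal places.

First mineral: 19.687 g Mg in 222.540 g formula = 8.85 wt% Mg.
Second mineral: 24.791 g Mg in 479.703 g formula = 5.17 wt% Mg.
8.85% − 5.17% gives a difference of 3.68 percentage points.

3.68 percentage points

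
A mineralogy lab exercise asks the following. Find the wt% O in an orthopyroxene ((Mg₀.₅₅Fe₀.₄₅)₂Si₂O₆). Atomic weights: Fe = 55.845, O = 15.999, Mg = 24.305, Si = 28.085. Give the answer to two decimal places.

Formula mass = 1.10·24.305 + 0.90·55.845 + 2·28.085 + 6·15.999 = 229.160 g/mol, of which 95.994 g is O.
So O makes up 95.994/229.160 = 0.4189 of the mass, i.e. 41.89%.

41.89 mass %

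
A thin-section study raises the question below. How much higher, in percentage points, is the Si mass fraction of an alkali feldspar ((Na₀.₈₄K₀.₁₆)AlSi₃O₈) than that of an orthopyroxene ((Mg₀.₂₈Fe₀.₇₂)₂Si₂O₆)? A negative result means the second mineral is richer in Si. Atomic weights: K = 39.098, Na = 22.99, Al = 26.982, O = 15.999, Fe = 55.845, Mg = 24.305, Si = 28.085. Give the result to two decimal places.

First mineral: 84.255 g Si in 264.796 g formula = 31.82 wt% Si.
Second mineral: 56.170 g Si in 246.192 g formula = 22.82 wt% Si.
31.82% − 22.82% gives a difference of 9.00 percentage points.

9.00 percentage points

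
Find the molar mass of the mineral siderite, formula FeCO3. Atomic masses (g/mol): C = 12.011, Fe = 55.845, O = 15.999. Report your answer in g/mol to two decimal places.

115.85 g/mol

Fe: 1 × 55.845 = 55.8450
C: 1 × 12.011 = 12.0110
O: 3 × 15.999 = 47.9970
Summing the contributions gives the formula mass.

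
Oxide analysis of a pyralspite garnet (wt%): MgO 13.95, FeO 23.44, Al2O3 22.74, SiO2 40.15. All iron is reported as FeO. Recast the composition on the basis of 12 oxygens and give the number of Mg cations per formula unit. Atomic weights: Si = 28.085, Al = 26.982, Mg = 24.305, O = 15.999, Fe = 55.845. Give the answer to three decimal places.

1.551 Mg apfu

MgO (M=40.304): mol = 0.34612; Mg = 0.34612, O = 0.34612.
FeO (M=71.844): mol = 0.32626; Fe = 0.32626, O = 0.32626.
Al2O3 (M=101.961): mol = 0.22303; Al = 0.44606, O = 0.66909.
SiO2 (M=60.083): mol = 0.66824; Si = 0.66824, O = 1.33648.
ΣO = 2.67795; factor = 12/ΣO = 4.48104.
Mg apfu = 0.34612 × 4.48104 = 1.551.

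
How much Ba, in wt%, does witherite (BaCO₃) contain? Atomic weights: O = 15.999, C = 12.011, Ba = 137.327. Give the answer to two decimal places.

M(BaCO₃) = 197.335 g/mol.
Ba contributes 1 × 137.327 = 137.327 g per mole.
137.327/197.335 = 0.6959 → 69.59%.

69.59 wt%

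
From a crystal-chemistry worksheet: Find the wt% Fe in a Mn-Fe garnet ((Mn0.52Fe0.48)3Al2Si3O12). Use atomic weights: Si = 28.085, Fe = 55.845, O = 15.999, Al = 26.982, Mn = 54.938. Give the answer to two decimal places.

16.20 weight percent

Molar mass of (Mn0.52Fe0.48)3Al2Si3O12: 1.56*54.938 + 1.44*55.845 + 2*26.982 + 3*28.085 + 12*15.999 = 496.327 g/mol.
Mass of Fe per formula unit: 1.44 × 55.845 = 80.417 g.
Weight fraction Fe = 80.417 / 496.327 = 0.1620.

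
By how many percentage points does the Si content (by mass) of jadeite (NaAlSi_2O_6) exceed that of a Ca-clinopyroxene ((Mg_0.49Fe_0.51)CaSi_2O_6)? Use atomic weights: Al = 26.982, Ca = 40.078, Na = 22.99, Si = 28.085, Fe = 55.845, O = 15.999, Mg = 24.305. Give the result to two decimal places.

3.64 percentage points

Si in NaAlSi_2O_6: molar mass 202.136 g/mol; 2×28.085 = 56.170 g → 27.79 wt%.
Si in (Mg_0.49Fe_0.51)CaSi_2O_6: molar mass 232.632 g/mol; 2×28.085 = 56.170 g → 24.15 wt%.
Difference = 27.79 − 24.15 = 3.64 percentage points.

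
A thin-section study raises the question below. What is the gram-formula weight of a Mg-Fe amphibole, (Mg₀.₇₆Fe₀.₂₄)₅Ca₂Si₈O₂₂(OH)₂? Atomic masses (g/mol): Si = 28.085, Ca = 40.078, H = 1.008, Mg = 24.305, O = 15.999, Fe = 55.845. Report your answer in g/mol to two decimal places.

850.20 g/mol

Mg: 3.80 × 24.305 = 92.3590
Fe: 1.20 × 55.845 = 67.0140
Ca: 2 × 40.078 = 80.1560
Si: 8 × 28.085 = 224.6800
O: 24 × 15.999 = 383.9760
H: 2 × 1.008 = 2.0160
Summing the contributions gives the formula mass.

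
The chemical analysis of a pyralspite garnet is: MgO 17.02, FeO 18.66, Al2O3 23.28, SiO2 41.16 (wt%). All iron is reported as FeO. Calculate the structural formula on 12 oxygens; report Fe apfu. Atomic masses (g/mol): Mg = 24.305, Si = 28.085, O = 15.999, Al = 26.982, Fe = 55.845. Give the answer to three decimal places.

1.139 Fe apfu

17.02 wt% MgO ÷ 40.304 g/mol = 0.42229 mol, giving 0.42229 Mg and 0.42229 O.
18.66 wt% FeO ÷ 71.844 g/mol = 0.25973 mol, giving 0.25973 Fe and 0.25973 O.
23.28 wt% Al2O3 ÷ 101.961 g/mol = 0.22832 mol, giving 0.45664 Al and 0.68496 O.
41.16 wt% SiO2 ÷ 60.083 g/mol = 0.68505 mol, giving 0.68505 Si and 1.37010 O.
Oxygen sums to 2.73708; scaling by 12/2.73708 = 4.38423 puts the formula on 12 O.
Fe: 0.25973 × 4.38423 = 1.139 atoms per formula unit.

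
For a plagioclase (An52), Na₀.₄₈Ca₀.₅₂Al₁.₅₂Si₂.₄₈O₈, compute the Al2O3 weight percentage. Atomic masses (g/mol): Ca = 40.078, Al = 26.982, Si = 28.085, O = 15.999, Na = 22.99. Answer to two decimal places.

28.64 wt%

M(Na₀.₄₈Ca₀.₅₂Al₁.₅₂Si₂.₄₈O₈) = 270.531 g/mol; M(Al2O3) = 101.961 g/mol.
Moles Al2O3 per formula unit = 1.52 Al ÷ 2 = 0.7600.
Al2O3 fraction = (0.7600 × 101.961) / 270.531 = 77.490/270.531 = 0.2864.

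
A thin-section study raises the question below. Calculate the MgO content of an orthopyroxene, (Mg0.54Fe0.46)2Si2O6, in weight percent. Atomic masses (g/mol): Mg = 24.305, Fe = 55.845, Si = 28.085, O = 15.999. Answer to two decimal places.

Molar mass of (Mg0.54Fe0.46)2Si2O6 = 1.08×24.305 + 0.92×55.845 + 2×28.085 + 6×15.999 = 229.791 g/mol.
Each formula unit contains 1.08 Mg, equivalent to 1.08/1 = 1.0800 mol MgO.
M(MgO) = 1×24.305 + 1×15.999 = 40.304 g/mol.
Mass of MgO per formula unit = 1.0800 × 40.304 = 43.528 g.
MgO wt% = 43.528 / 229.791 × 100 = 18.94%.

18.94 wt%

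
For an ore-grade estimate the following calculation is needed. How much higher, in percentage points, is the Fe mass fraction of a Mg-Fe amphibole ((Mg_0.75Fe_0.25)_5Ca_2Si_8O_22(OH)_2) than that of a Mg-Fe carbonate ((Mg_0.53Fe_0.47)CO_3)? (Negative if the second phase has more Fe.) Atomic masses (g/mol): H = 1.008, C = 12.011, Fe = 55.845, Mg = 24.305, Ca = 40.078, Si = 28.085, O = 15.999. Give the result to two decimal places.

Fe in (Mg_0.75Fe_0.25)_5Ca_2Si_8O_22(OH)_2: molar mass 851.778 g/mol; 1.25×55.845 = 69.806 g → 8.20 wt%.
Fe in (Mg_0.53Fe_0.47)CO_3: molar mass 99.137 g/mol; 0.47×55.845 = 26.247 g → 26.48 wt%.
Difference = 8.20 − 26.48 = -18.28 percentage points.

-18.28 percentage points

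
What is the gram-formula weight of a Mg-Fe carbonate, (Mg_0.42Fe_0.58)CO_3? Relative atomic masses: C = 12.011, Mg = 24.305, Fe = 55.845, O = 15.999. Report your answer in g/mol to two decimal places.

Mg: 0.42 × 24.305 = 10.2081
Fe: 0.58 × 55.845 = 32.3901
C: 1 × 12.011 = 12.0110
O: 3 × 15.999 = 47.9970
Summing the contributions gives the formula mass.

102.61 g/mol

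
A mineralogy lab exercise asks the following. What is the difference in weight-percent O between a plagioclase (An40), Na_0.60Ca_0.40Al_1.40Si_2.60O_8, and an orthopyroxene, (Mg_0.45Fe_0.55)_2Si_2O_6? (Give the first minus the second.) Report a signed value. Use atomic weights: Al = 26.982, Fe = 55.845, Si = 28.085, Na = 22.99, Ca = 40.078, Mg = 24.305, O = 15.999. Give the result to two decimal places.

6.88 percentage points

M(Na_0.60Ca_0.40Al_1.40Si_2.60O_8) = 268.613 g/mol, so wt% O = 127.992/268.613 × 100 = 47.65%.
M((Mg_0.45Fe_0.55)_2Si_2O_6) = 235.468 g/mol, so wt% O = 95.994/235.468 × 100 = 40.77%.
47.65 − 40.77 = 6.88 pp.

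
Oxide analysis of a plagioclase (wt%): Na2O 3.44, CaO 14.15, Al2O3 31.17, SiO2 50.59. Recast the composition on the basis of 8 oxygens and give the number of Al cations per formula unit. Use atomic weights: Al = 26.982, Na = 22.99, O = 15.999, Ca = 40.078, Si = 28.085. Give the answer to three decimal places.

3.44 wt% Na2O ÷ 61.979 g/mol = 0.05550 mol, giving 0.11100 Na and 0.05550 O.
14.15 wt% CaO ÷ 56.077 g/mol = 0.25233 mol, giving 0.25233 Ca and 0.25233 O.
31.17 wt% Al2O3 ÷ 101.961 g/mol = 0.30571 mol, giving 0.61142 Al and 0.91713 O.
50.59 wt% SiO2 ÷ 60.083 g/mol = 0.84200 mol, giving 0.84200 Si and 1.68400 O.
Oxygen sums to 2.90896; scaling by 8/2.90896 = 2.75012 puts the formula on 8 O.
Al: 0.61142 × 2.75012 = 1.681 atoms per formula unit.

1.681 Al apfu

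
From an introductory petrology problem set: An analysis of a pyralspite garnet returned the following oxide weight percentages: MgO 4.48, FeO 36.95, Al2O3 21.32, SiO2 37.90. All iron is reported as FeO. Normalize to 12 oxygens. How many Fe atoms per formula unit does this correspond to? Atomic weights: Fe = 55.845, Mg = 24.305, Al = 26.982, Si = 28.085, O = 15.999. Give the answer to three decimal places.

MgO: 4.48/40.304 = 0.11116 mol → 0.11116 mol Mg, 0.11116 mol O.
FeO: 36.95/71.844 = 0.51431 mol → 0.51431 mol Fe, 0.51431 mol O.
Al2O3: 21.32/101.961 = 0.20910 mol → 0.41820 mol Al, 0.62730 mol O.
SiO2: 37.90/60.083 = 0.63079 mol → 0.63079 mol Si, 1.26158 mol O.
Total oxygen = 2.51435 mol. Normalization factor = 12/2.51435 = 4.77261.
Fe per 12 O = 0.51431 × 4.77261 = 2.455.

2.455 Fe apfu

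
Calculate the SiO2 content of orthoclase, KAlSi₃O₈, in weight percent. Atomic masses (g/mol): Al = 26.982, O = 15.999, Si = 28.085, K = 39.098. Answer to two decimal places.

64.76 wt%

Formula mass = 278.327 g/mol.
3 Si → 3.0000 mol SiO2 per formula unit; M(SiO2) = 60.083, so SiO2 mass = 180.249 g.
180.249/278.327 × 100 = 64.76 wt%.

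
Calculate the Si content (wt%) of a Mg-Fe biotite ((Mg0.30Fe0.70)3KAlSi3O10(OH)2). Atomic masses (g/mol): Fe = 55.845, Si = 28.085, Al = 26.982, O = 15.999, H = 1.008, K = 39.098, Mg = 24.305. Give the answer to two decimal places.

Molar mass of (Mg0.30Fe0.70)3KAlSi3O10(OH)2: 0.90×24.305 + 2.10×55.845 + 1×39.098 + 1×26.982 + 3×28.085 + 12×15.999 + 2×1.008 = 483.488 g/mol.
Mass of Si per formula unit: 3 × 28.085 = 84.255 g.
Weight fraction Si = 84.255 / 483.488 = 0.1743.

17.43 wt%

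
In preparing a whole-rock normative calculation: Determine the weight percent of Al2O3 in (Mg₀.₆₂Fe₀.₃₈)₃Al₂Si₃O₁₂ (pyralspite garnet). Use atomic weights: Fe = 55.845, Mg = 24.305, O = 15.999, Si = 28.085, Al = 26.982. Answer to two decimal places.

M((Mg₀.₆₂Fe₀.₃₈)₃Al₂Si₃O₁₂) = 439.078 g/mol; M(Al2O3) = 101.961 g/mol.
Moles Al2O3 per formula unit = 2 Al ÷ 2 = 1.0000.
Al2O3 fraction = (1.0000 × 101.961) / 439.078 = 101.961/439.078 = 0.2322.

23.22 wt%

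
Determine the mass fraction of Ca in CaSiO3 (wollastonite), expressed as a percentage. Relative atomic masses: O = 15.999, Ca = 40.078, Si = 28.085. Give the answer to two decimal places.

Formula mass = 1·40.078 + 1·28.085 + 3·15.999 = 116.160 g/mol, of which 40.078 g is Ca.
So Ca makes up 40.078/116.160 = 0.3450 of the mass, i.e. 34.50%.

34.50 mass %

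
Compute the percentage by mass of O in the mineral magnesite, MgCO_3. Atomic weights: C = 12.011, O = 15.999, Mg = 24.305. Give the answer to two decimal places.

56.93 weight percent

Formula mass = 1×24.305 + 1×12.011 + 3×15.999 = 84.313 g/mol, of which 47.997 g is O.
So O makes up 47.997/84.313 = 0.5693 of the mass, i.e. 56.93%.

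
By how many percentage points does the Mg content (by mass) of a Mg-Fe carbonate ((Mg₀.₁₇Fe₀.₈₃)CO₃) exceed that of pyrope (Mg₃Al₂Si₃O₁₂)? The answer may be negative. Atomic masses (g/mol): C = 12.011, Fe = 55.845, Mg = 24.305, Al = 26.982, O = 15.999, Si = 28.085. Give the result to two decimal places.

-14.35 percentage points

Mg in (Mg₀.₁₇Fe₀.₈₃)CO₃: molar mass 110.491 g/mol; 0.17×24.305 = 4.132 g → 3.74 wt%.
Mg in Mg₃Al₂Si₃O₁₂: molar mass 403.122 g/mol; 3×24.305 = 72.915 g → 18.09 wt%.
Difference = 3.74 − 18.09 = -14.35 percentage points.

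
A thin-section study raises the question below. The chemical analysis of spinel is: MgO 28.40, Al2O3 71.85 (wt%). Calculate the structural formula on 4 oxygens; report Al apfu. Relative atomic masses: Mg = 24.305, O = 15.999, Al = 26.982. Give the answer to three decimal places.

28.40 wt% MgO ÷ 40.304 g/mol = 0.70464 mol, giving 0.70464 Mg and 0.70464 O.
71.85 wt% Al2O3 ÷ 101.961 g/mol = 0.70468 mol, giving 1.40936 Al and 2.11404 O.
Oxygen sums to 2.81868; scaling by 4/2.81868 = 1.41910 puts the formula on 4 O.
Al: 1.40936 × 1.41910 = 2.000 atoms per formula unit.

2.000 Al apfu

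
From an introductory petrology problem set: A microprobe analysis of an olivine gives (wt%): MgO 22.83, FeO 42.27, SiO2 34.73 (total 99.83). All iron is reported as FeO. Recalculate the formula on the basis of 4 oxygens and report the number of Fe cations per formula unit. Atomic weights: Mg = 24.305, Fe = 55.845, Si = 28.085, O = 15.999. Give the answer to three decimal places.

1.018 Fe apfu

MgO (M=40.304): mol = 0.56645; Mg = 0.56645, O = 0.56645.
FeO (M=71.844): mol = 0.58836; Fe = 0.58836, O = 0.58836.
SiO2 (M=60.083): mol = 0.57803; Si = 0.57803, O = 1.15606.
ΣO = 2.31087; factor = 4/ΣO = 1.73095.
Fe apfu = 0.58836 × 1.73095 = 1.018.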